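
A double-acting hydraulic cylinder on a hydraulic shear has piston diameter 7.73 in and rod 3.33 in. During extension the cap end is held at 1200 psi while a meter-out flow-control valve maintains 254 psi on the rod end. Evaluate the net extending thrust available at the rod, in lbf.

Cap-side area A_cap = π/4 × (7.73 in)² = 46.93 in^2
Rod-side annular area A_ann = π/4 × (7.73² − 3.33²) = 38.22 in^2
Net thrust = P_cap·A_cap − P_rod·A_ann = 56320 lbf − 9708 lbf

F ≈ 46600 lbf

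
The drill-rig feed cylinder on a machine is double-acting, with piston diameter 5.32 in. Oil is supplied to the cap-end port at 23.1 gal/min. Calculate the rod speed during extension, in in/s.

v ≈ 4.00 in/s

Cap-side area A_cap = π/4 × (5.32 in)² = 22.23 in^2
v = Q / A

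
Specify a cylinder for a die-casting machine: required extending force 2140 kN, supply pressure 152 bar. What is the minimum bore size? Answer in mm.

D ≈ 423 mm

Extension force acts on the full piston face: F = P × (π/4)D².
D = √(4F / (πP)) = √(4 × 2140 kN / (π × 152 bar))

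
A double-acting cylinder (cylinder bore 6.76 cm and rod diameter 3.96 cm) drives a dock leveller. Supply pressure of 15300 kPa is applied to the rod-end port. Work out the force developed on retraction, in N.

F ≈ 36100 N

Rod-side annular area A_ann = π/4 × (6.76² − 3.96²) = 23.57 cm^2
On retraction the pressure acts on the annular area (bore minus rod).
F = P × A_ann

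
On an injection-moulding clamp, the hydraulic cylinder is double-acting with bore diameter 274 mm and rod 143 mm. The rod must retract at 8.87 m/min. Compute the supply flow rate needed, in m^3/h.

Rod-side annular area A_ann = π/4 × (274² − 143²) = 42900 mm^2
Q = A × v

Q ≈ 22.8 m^3/h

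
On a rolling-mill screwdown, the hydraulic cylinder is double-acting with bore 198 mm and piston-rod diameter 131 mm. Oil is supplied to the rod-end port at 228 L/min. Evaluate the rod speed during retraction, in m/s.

v ≈ 0.219 m/s

Rod-side annular area A_ann = π/4 × (198² − 131²) = 17310 mm^2
Flow into the rod-end port fills the annular volume.
v = Q / A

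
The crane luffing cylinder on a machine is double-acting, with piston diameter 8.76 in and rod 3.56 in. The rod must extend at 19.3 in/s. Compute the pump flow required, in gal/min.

Q ≈ 302 gal/min

Cap-side area A_cap = π/4 × (8.76 in)² = 60.27 in^2
Q = A × v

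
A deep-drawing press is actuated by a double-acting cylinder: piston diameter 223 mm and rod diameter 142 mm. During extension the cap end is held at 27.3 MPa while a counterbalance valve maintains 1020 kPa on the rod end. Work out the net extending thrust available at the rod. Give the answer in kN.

F ≈ 1040 kN

Cap-side area A_cap = π/4 × (223 mm)² = 39060 mm^2
Rod-side annular area A_ann = π/4 × (223² − 142²) = 23220 mm^2
Net thrust = P_cap·A_cap − P_rod·A_ann = 1066 kN − 23.68 kN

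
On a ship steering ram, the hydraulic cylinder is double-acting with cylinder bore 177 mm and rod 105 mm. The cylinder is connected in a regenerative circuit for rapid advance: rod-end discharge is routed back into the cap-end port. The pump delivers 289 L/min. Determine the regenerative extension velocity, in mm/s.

In regeneration the rod-end outflow joins the pump flow into the cap end, so the net volume the pump must supply per unit advance equals the rod cross-section area.
Rod cross-section A_rod = π/4 × (105 mm)² = 8659 mm^2
v = Q_pump / A_rod

v ≈ 556 mm/s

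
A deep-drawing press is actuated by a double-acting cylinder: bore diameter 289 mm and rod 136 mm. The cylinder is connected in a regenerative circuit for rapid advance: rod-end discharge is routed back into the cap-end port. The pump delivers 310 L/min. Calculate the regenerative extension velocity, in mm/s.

v ≈ 356 mm/s

In regeneration the rod-end outflow joins the pump flow into the cap end, so the net volume the pump must supply per unit advance equals the rod cross-section area.
Rod cross-section A_rod = π/4 × (136 mm)² = 14530 mm^2
v = Q_pump / A_rod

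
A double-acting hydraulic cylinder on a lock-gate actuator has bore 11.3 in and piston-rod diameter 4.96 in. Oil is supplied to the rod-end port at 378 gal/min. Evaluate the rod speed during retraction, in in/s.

v ≈ 18.0 in/s

Rod-side annular area A_ann = π/4 × (11.3² − 4.96²) = 80.97 in^2
Flow into the rod-end port fills the annular volume.
v = Q / A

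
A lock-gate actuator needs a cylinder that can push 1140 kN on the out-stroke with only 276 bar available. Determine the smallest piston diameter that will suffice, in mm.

Extension force acts on the full piston face: F = P × (π/4)D².
D = √(4F / (πP)) = √(4 × 1140 kN / (π × 276 bar))

D ≈ 229 mm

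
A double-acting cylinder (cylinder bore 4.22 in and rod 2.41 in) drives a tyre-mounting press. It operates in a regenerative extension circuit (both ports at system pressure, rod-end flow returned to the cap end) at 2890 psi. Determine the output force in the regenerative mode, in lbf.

With equal pressure on both faces, forces on the annular region cancel; the net push is pressure × rod cross-section.
Rod cross-section A_rod = π/4 × (2.41 in)² = 4.562 in^2
F = P × A_rod

F ≈ 13200 lbf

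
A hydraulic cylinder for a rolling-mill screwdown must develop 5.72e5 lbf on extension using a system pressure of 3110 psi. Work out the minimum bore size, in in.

Extension force acts on the full piston face: F = P × (π/4)D².
D = √(4F / (πP)) = √(4 × 5.72e5 lbf / (π × 3110 psi))

D ≈ 15.3 in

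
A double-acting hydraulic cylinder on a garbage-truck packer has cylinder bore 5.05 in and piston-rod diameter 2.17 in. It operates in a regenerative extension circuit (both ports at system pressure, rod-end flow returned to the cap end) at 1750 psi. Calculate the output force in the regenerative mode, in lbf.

With equal pressure on both faces, forces on the annular region cancel; the net push is pressure × rod cross-section.
Rod cross-section A_rod = π/4 × (2.17 in)² = 3.698 in^2
F = P × A_rod

F ≈ 6470 lbf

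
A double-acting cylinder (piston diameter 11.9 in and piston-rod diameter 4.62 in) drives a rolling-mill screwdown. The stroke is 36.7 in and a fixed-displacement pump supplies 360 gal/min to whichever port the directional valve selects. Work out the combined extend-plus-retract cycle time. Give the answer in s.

Cap-side area A_cap = π/4 × (11.9 in)² = 111.2 in^2
Rod-side annular area A_ann = π/4 × (11.9² − 4.62²) = 94.46 in^2
t_ext = A_cap·L/Q = 2.945 s
t_ret = A_ann·L/Q = 2.501 s
t_cycle = t_ext + t_ret

t ≈ 5.45 s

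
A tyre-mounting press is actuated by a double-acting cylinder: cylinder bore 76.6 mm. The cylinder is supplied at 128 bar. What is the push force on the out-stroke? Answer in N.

Cap-side area A_cap = π/4 × (76.6 mm)² = 4608 mm^2
F = P × A_cap = 128 bar × A_cap

F ≈ 59000 N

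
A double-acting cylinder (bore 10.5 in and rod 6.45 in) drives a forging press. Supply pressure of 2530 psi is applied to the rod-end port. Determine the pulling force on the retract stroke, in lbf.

F ≈ 1.36e5 lbf

Rod-side annular area A_ann = π/4 × (10.5² − 6.45²) = 53.92 in^2
On retraction the pressure acts on the annular area (bore minus rod).
F = P × A_ann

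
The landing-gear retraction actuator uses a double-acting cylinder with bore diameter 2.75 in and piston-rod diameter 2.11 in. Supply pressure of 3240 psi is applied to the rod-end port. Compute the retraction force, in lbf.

Rod-side annular area A_ann = π/4 × (2.75² − 2.11²) = 2.443 in^2
On retraction the pressure acts on the annular area (bore minus rod).
F = P × A_ann

F ≈ 7920 lbf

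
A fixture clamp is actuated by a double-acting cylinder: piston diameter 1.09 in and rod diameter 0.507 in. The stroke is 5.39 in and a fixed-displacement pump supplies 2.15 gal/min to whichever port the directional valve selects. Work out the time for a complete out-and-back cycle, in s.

Cap-side area A_cap = π/4 × (1.09 in)² = 0.9331 in^2
Rod-side annular area A_ann = π/4 × (1.09² − 0.507²) = 0.7312 in^2
t_ext = A_cap·L/Q = 0.6076 s
t_ret = A_ann·L/Q = 0.4762 s
t_cycle = t_ext + t_ret

t ≈ 1.08 s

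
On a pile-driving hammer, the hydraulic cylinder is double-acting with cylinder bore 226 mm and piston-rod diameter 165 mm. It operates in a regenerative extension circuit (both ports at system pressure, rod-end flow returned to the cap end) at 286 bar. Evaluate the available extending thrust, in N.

With equal pressure on both faces, forces on the annular region cancel; the net push is pressure × rod cross-section.
Rod cross-section A_rod = π/4 × (165 mm)² = 21380 mm^2
F = P × A_rod

F ≈ 6.12e5 N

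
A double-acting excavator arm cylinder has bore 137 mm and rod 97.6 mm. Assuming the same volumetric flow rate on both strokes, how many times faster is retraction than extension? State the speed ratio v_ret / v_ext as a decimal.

Cap-side area A_cap = π/4 × (137 mm)² = 14740 mm^2
Rod-side annular area A_ann = π/4 × (137² − 97.6²) = 7260 mm^2
For equal Q, v ∝ 1/A, so v_ret/v_ext = A_cap/A_ann.

v_ret/v_ext ≈ 2.03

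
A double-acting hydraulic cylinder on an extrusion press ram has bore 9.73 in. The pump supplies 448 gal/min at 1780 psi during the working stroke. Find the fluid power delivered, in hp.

Hydraulic power = P × Q

W ≈ 465 hp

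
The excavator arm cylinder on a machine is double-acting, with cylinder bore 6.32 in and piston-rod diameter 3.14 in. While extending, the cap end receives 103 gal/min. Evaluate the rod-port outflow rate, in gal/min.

Q_out ≈ 77.6 gal/min

Cap-side area A_cap = π/4 × (6.32 in)² = 31.37 in^2
Rod-side annular area A_ann = π/4 × (6.32² − 3.14²) = 23.63 in^2
Piston speed v = Q_in/A_cap; rod-end outflow Q_out = v × A_ann = Q_in × A_ann/A_cap.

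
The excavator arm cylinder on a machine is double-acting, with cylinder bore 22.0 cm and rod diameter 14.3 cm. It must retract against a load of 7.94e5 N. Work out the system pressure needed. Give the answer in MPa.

Rod-side annular area A_ann = π/4 × (22.0² − 14.3²) = 219.5 cm^2
Retraction: pressure acts on the annular area.
P = F / A = 7.94e5 N / A

P ≈ 36.2 MPa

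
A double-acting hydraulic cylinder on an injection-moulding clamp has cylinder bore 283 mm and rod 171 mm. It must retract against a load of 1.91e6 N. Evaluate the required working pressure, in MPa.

Rod-side annular area A_ann = π/4 × (283² − 171²) = 39940 mm^2
Retraction: pressure acts on the annular area.
P = F / A = 1.91e6 N / A

P ≈ 47.8 MPa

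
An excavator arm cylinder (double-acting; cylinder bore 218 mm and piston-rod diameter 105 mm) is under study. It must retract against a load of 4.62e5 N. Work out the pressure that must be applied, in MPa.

Rod-side annular area A_ann = π/4 × (218² − 105²) = 28670 mm^2
Retraction: pressure acts on the annular area.
P = F / A = 4.62e5 N / A

P ≈ 16.1 MPa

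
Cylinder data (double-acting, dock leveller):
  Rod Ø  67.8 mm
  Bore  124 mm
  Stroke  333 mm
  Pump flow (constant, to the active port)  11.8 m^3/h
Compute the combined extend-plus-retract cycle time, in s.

t ≈ 2.09 s

Cap-side area A_cap = π/4 × (124 mm)² = 12080 mm^2
Rod-side annular area A_ann = π/4 × (124² − 67.8²) = 8466 mm^2
t_ext = A_cap·L/Q = 1.227 s
t_ret = A_ann·L/Q = 0.8601 s
t_cycle = t_ext + t_ret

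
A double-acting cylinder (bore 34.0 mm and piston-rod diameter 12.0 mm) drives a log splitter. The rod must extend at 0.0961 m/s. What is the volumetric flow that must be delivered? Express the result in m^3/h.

Cap-side area A_cap = π/4 × (34.0 mm)² = 907.9 mm^2
Q = A × v

Q ≈ 0.314 m^3/h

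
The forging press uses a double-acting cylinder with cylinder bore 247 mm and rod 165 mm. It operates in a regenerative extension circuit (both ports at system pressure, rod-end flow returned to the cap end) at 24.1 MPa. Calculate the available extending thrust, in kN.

F ≈ 515 kN

With equal pressure on both faces, forces on the annular region cancel; the net push is pressure × rod cross-section.
Rod cross-section A_rod = π/4 × (165 mm)² = 21380 mm^2
F = P × A_rod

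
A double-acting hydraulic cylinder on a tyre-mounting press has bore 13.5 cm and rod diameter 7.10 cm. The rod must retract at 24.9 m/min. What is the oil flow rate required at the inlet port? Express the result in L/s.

Rod-side annular area A_ann = π/4 × (13.5² − 7.10²) = 103.5 cm^2
Q = A × v

Q ≈ 4.30 L/s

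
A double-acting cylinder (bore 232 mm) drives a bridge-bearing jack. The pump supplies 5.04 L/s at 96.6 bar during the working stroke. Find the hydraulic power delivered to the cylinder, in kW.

Hydraulic power = P × Q

W ≈ 48.7 kW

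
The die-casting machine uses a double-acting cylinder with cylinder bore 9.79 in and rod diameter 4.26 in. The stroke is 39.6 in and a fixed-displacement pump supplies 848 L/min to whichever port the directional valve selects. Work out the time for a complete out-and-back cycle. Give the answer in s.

t ≈ 6.26 s

Cap-side area A_cap = π/4 × (9.79 in)² = 75.28 in^2
Rod-side annular area A_ann = π/4 × (9.79² − 4.26²) = 61.02 in^2
t_ext = A_cap·L/Q = 3.456 s
t_ret = A_ann·L/Q = 2.802 s
t_cycle = t_ext + t_ret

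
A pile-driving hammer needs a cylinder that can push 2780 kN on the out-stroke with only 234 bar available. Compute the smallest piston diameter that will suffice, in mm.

Extension force acts on the full piston face: F = P × (π/4)D².
D = √(4F / (πP)) = √(4 × 2780 kN / (π × 234 bar))

D ≈ 389 mm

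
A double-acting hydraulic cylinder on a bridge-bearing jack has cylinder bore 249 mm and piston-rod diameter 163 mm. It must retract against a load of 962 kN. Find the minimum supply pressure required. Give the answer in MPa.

P ≈ 34.6 MPa

Rod-side annular area A_ann = π/4 × (249² − 163²) = 27830 mm^2
Retraction: pressure acts on the annular area.
P = F / A = 962 kN / A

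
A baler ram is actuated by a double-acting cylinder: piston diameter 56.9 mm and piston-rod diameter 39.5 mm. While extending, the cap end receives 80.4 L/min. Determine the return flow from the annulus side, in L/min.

Q_out ≈ 41.7 L/min

Cap-side area A_cap = π/4 × (56.9 mm)² = 2543 mm^2
Rod-side annular area A_ann = π/4 × (56.9² − 39.5²) = 1317 mm^2
Piston speed v = Q_in/A_cap; rod-end outflow Q_out = v × A_ann = Q_in × A_ann/A_cap.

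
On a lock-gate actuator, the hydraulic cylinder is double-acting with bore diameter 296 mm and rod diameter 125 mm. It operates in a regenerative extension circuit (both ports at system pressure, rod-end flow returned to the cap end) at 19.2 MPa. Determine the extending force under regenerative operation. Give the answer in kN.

F ≈ 236 kN

With equal pressure on both faces, forces on the annular region cancel; the net push is pressure × rod cross-section.
Rod cross-section A_rod = π/4 × (125 mm)² = 12270 mm^2
F = P × A_rod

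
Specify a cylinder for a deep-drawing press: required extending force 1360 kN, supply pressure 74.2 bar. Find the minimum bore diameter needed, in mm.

Extension force acts on the full piston face: F = P × (π/4)D².
D = √(4F / (πP)) = √(4 × 1360 kN / (π × 74.2 bar))

D ≈ 483 mm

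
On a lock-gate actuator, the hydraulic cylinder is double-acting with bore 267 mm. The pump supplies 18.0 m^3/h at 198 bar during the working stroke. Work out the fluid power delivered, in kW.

W ≈ 99.0 kW

Hydraulic power = P × Q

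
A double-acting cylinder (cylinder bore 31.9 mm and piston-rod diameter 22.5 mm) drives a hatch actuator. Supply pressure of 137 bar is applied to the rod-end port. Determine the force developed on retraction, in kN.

Rod-side annular area A_ann = π/4 × (31.9² − 22.5²) = 401.6 mm^2
On retraction the pressure acts on the annular area (bore minus rod).
F = P × A_ann

F ≈ 5.50 kN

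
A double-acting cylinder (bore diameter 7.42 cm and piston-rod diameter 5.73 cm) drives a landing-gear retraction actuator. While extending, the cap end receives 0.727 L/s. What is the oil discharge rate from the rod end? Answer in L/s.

Cap-side area A_cap = π/4 × (7.42 cm)² = 43.24 cm^2
Rod-side annular area A_ann = π/4 × (7.42² − 5.73²) = 17.45 cm^2
Piston speed v = Q_in/A_cap; rod-end outflow Q_out = v × A_ann = Q_in × A_ann/A_cap.

Q_out ≈ 0.293 L/s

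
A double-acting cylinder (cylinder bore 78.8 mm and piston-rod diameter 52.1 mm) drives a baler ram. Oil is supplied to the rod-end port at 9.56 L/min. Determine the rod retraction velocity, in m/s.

Rod-side annular area A_ann = π/4 × (78.8² − 52.1²) = 2745 mm^2
Flow into the rod-end port fills the annular volume.
v = Q / A

v ≈ 0.0580 m/s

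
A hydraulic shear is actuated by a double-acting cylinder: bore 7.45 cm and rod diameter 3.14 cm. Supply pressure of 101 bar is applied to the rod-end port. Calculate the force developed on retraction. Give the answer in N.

F ≈ 36200 N

Rod-side annular area A_ann = π/4 × (7.45² − 3.14²) = 35.85 cm^2
On retraction the pressure acts on the annular area (bore minus rod).
F = P × A_ann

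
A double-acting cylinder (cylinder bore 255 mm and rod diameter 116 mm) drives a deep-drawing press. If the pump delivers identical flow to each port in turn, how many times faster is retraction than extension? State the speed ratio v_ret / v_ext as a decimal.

v_ret/v_ext ≈ 1.26

Cap-side area A_cap = π/4 × (255 mm)² = 51070 mm^2
Rod-side annular area A_ann = π/4 × (255² − 116²) = 40500 mm^2
For equal Q, v ∝ 1/A, so v_ret/v_ext = A_cap/A_ann.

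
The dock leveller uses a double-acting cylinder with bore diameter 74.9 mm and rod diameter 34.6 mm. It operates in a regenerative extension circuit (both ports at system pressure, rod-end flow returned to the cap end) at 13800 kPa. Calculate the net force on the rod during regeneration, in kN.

With equal pressure on both faces, forces on the annular region cancel; the net push is pressure × rod cross-section.
Rod cross-section A_rod = π/4 × (34.6 mm)² = 940.2 mm^2
F = P × A_rod

F ≈ 13.0 kN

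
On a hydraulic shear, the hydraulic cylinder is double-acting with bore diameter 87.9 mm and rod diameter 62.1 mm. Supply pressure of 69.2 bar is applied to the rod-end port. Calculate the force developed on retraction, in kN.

Rod-side annular area A_ann = π/4 × (87.9² − 62.1²) = 3039 mm^2
On retraction the pressure acts on the annular area (bore minus rod).
F = P × A_ann

F ≈ 21.0 kN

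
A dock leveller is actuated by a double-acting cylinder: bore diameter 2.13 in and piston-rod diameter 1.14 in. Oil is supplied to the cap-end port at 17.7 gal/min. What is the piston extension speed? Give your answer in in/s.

Cap-side area A_cap = π/4 × (2.13 in)² = 3.563 in^2
v = Q / A

v ≈ 19.1 in/s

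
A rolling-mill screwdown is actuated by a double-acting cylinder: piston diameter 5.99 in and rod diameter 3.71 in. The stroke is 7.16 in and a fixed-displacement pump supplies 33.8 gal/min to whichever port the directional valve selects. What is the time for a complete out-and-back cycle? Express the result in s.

Cap-side area A_cap = π/4 × (5.99 in)² = 28.18 in^2
Rod-side annular area A_ann = π/4 × (5.99² − 3.71²) = 17.37 in^2
t_ext = A_cap·L/Q = 1.551 s
t_ret = A_ann·L/Q = 0.9557 s
t_cycle = t_ext + t_ret

t ≈ 2.51 s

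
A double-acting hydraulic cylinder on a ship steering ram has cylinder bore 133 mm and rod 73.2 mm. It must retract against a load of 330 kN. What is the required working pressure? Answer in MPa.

P ≈ 34.1 MPa

Rod-side annular area A_ann = π/4 × (133² − 73.2²) = 9685 mm^2
Retraction: pressure acts on the annular area.
P = F / A = 330 kN / A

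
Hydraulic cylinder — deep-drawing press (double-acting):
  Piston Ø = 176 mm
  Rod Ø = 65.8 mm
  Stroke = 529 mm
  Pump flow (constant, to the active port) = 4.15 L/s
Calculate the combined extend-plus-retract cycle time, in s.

Cap-side area A_cap = π/4 × (176 mm)² = 24330 mm^2
Rod-side annular area A_ann = π/4 × (176² − 65.8²) = 20930 mm^2
t_ext = A_cap·L/Q = 3.101 s
t_ret = A_ann·L/Q = 2.668 s
t_cycle = t_ext + t_ret

t ≈ 5.77 s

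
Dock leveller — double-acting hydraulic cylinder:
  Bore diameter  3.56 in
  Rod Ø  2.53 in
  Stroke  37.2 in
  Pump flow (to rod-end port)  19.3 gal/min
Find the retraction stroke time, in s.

t ≈ 2.47 s

Rod-side annular area A_ann = π/4 × (3.56² − 2.53²) = 4.927 in^2
Swept volume V = A × L; t = V / Q = A·L / Q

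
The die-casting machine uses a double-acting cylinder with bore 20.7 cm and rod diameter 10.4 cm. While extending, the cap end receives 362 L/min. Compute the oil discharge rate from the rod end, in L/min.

Q_out ≈ 271 L/min

Cap-side area A_cap = π/4 × (20.7 cm)² = 336.5 cm^2
Rod-side annular area A_ann = π/4 × (20.7² − 10.4²) = 251.6 cm^2
Piston speed v = Q_in/A_cap; rod-end outflow Q_out = v × A_ann = Q_in × A_ann/A_cap.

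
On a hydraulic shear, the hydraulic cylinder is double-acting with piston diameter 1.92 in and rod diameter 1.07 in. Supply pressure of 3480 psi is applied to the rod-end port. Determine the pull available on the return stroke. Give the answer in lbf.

F ≈ 6950 lbf

Rod-side annular area A_ann = π/4 × (1.92² − 1.07²) = 1.996 in^2
On retraction the pressure acts on the annular area (bore minus rod).
F = P × A_ann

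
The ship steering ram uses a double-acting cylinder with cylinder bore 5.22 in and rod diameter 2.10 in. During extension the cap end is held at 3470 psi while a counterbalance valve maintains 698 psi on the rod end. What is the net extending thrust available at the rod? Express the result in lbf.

F ≈ 61700 lbf

Cap-side area A_cap = π/4 × (5.22 in)² = 21.40 in^2
Rod-side annular area A_ann = π/4 × (5.22² − 2.10²) = 17.94 in^2
Net thrust = P_cap·A_cap − P_rod·A_ann = 74260 lbf − 12520 lbf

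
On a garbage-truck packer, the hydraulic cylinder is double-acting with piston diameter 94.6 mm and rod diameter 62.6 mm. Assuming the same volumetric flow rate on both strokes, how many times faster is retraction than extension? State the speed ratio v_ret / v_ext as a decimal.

v_ret/v_ext ≈ 1.78

Cap-side area A_cap = π/4 × (94.6 mm)² = 7029 mm^2
Rod-side annular area A_ann = π/4 × (94.6² − 62.6²) = 3951 mm^2
For equal Q, v ∝ 1/A, so v_ret/v_ext = A_cap/A_ann.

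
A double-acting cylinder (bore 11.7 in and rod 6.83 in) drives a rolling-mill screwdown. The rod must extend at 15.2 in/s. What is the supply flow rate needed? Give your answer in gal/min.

Cap-side area A_cap = π/4 × (11.7 in)² = 107.5 in^2
Q = A × v

Q ≈ 424 gal/min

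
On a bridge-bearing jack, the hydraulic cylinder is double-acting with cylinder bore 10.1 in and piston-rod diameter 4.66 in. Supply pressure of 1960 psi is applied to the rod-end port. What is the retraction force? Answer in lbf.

Rod-side annular area A_ann = π/4 × (10.1² − 4.66²) = 63.06 in^2
On retraction the pressure acts on the annular area (bore minus rod).
F = P × A_ann

F ≈ 1.24e5 lbf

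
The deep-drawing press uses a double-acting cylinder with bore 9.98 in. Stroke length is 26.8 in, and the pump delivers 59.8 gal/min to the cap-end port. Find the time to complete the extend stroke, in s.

t ≈ 9.11 s

Cap-side area A_cap = π/4 × (9.98 in)² = 78.23 in^2
Swept volume V = A × L; t = V / Q = A·L / Q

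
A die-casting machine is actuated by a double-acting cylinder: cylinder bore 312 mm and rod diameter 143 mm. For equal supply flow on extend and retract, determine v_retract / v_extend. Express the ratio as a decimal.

Cap-side area A_cap = π/4 × (312 mm)² = 76450 mm^2
Rod-side annular area A_ann = π/4 × (312² − 143²) = 60390 mm^2
For equal Q, v ∝ 1/A, so v_ret/v_ext = A_cap/A_ann.

v_ret/v_ext ≈ 1.27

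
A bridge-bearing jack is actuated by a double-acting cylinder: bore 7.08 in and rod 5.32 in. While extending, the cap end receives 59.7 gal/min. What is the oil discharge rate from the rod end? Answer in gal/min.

Q_out ≈ 26.0 gal/min

Cap-side area A_cap = π/4 × (7.08 in)² = 39.37 in^2
Rod-side annular area A_ann = π/4 × (7.08² − 5.32²) = 17.14 in^2
Piston speed v = Q_in/A_cap; rod-end outflow Q_out = v × A_ann = Q_in × A_ann/A_cap.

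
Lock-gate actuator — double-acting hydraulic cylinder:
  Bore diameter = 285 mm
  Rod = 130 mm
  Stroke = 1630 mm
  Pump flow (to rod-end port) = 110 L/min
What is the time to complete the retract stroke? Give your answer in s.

Rod-side annular area A_ann = π/4 × (285² − 130²) = 50520 mm^2
Swept volume V = A × L; t = V / Q = A·L / Q

t ≈ 44.9 s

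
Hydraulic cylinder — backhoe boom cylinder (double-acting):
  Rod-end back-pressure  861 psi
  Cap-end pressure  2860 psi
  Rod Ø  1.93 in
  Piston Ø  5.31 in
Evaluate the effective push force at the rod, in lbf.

F ≈ 46800 lbf

Cap-side area A_cap = π/4 × (5.31 in)² = 22.15 in^2
Rod-side annular area A_ann = π/4 × (5.31² − 1.93²) = 19.22 in^2
Net thrust = P_cap·A_cap − P_rod·A_ann = 63340 lbf − 16550 lbf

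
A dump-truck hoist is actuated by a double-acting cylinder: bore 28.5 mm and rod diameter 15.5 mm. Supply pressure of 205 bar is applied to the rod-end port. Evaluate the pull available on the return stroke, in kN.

F ≈ 9.21 kN

Rod-side annular area A_ann = π/4 × (28.5² − 15.5²) = 449.2 mm^2
On retraction the pressure acts on the annular area (bore minus rod).
F = P × A_ann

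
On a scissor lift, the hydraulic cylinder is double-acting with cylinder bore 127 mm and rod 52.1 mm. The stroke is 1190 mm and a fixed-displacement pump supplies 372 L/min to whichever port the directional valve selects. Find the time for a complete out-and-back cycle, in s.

Cap-side area A_cap = π/4 × (127 mm)² = 12670 mm^2
Rod-side annular area A_ann = π/4 × (127² − 52.1²) = 10540 mm^2
t_ext = A_cap·L/Q = 2.431 s
t_ret = A_ann·L/Q = 2.022 s
t_cycle = t_ext + t_ret

t ≈ 4.45 s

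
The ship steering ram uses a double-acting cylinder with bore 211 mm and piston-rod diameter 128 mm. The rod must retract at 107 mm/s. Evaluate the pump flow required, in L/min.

Rod-side annular area A_ann = π/4 × (211² − 128²) = 22100 mm^2
Q = A × v

Q ≈ 142 L/min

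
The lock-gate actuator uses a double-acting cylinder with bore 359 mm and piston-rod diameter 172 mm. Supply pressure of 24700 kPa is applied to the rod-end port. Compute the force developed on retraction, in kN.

F ≈ 1930 kN

Rod-side annular area A_ann = π/4 × (359² − 172²) = 77990 mm^2
On retraction the pressure acts on the annular area (bore minus rod).
F = P × A_ann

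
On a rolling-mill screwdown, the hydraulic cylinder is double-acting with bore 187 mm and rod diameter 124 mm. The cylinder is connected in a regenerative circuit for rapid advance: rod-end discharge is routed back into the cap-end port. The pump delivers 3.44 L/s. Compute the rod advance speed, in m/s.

v ≈ 0.285 m/s

In regeneration the rod-end outflow joins the pump flow into the cap end, so the net volume the pump must supply per unit advance equals the rod cross-section area.
Rod cross-section A_rod = π/4 × (124 mm)² = 12080 mm^2
v = Q_pump / A_rod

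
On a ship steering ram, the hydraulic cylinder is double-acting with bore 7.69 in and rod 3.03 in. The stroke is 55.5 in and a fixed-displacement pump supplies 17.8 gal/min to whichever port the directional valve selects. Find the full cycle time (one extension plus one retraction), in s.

Cap-side area A_cap = π/4 × (7.69 in)² = 46.45 in^2
Rod-side annular area A_ann = π/4 × (7.69² − 3.03²) = 39.23 in^2
t_ext = A_cap·L/Q = 37.61 s
t_ret = A_ann·L/Q = 31.77 s
t_cycle = t_ext + t_ret

t ≈ 69.4 s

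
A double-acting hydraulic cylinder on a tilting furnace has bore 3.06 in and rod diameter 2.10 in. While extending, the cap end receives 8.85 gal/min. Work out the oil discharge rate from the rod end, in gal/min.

Cap-side area A_cap = π/4 × (3.06 in)² = 7.354 in^2
Rod-side annular area A_ann = π/4 × (3.06² − 2.10²) = 3.891 in^2
Piston speed v = Q_in/A_cap; rod-end outflow Q_out = v × A_ann = Q_in × A_ann/A_cap.

Q_out ≈ 4.68 gal/min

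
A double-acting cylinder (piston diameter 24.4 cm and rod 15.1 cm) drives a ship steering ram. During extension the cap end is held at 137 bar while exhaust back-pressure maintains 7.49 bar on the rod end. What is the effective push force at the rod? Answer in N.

F ≈ 6.19e5 N

Cap-side area A_cap = π/4 × (24.4 cm)² = 467.6 cm^2
Rod-side annular area A_ann = π/4 × (24.4² − 15.1²) = 288.5 cm^2
Net thrust = P_cap·A_cap − P_rod·A_ann = 6.406e5 N − 21610 N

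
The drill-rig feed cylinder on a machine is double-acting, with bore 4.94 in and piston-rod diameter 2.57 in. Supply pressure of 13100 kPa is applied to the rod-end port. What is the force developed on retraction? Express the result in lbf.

Rod-side annular area A_ann = π/4 × (4.94² − 2.57²) = 13.98 in^2
On retraction the pressure acts on the annular area (bore minus rod).
F = P × A_ann

F ≈ 26600 lbf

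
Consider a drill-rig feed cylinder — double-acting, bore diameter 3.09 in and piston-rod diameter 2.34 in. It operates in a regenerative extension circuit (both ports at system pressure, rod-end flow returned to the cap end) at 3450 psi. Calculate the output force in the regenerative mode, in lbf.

With equal pressure on both faces, forces on the annular region cancel; the net push is pressure × rod cross-section.
Rod cross-section A_rod = π/4 × (2.34 in)² = 4.301 in^2
F = P × A_rod

F ≈ 14800 lbf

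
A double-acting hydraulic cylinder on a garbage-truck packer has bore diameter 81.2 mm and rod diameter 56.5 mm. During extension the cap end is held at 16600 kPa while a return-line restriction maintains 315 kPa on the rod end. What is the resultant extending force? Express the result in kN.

Cap-side area A_cap = π/4 × (81.2 mm)² = 5178 mm^2
Rod-side annular area A_ann = π/4 × (81.2² − 56.5²) = 2671 mm^2
Net thrust = P_cap·A_cap − P_rod·A_ann = 85.96 kN − 0.8415 kN

F ≈ 85.1 kN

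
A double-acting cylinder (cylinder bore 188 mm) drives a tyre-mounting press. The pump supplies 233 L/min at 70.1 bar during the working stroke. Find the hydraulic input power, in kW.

Hydraulic power = P × Q

W ≈ 27.2 kW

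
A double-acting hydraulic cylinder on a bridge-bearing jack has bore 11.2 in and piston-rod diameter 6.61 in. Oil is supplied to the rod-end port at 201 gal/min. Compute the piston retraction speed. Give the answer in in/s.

Rod-side annular area A_ann = π/4 × (11.2² − 6.61²) = 64.20 in^2
Flow into the rod-end port fills the annular volume.
v = Q / A

v ≈ 12.1 in/s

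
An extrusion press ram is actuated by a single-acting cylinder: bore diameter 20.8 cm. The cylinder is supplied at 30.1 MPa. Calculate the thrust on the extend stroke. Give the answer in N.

F ≈ 1.02e6 N

Cap-side area A_cap = π/4 × (20.8 cm)² = 339.8 cm^2
F = P × A_cap = 30.1 MPa × A_cap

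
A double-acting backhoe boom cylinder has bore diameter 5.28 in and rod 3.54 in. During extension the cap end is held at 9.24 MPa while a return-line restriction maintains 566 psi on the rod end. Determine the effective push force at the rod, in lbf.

F ≈ 22500 lbf

Cap-side area A_cap = π/4 × (5.28 in)² = 21.90 in^2
Rod-side annular area A_ann = π/4 × (5.28² − 3.54²) = 12.05 in^2
Net thrust = P_cap·A_cap − P_rod·A_ann = 29340 lbf − 6822 lbf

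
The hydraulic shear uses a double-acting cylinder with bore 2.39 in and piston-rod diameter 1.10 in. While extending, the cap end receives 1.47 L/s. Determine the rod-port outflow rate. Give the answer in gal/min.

Q_out ≈ 18.4 gal/min

Cap-side area A_cap = π/4 × (2.39 in)² = 4.486 in^2
Rod-side annular area A_ann = π/4 × (2.39² − 1.10²) = 3.536 in^2
Piston speed v = Q_in/A_cap; rod-end outflow Q_out = v × A_ann = Q_in × A_ann/A_cap.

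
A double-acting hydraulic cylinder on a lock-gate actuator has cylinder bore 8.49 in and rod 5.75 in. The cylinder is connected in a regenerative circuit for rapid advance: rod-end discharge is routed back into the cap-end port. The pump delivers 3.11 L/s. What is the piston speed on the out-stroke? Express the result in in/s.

In regeneration the rod-end outflow joins the pump flow into the cap end, so the net volume the pump must supply per unit advance equals the rod cross-section area.
Rod cross-section A_rod = π/4 × (5.75 in)² = 25.97 in^2
v = Q_pump / A_rod

v ≈ 7.31 in/s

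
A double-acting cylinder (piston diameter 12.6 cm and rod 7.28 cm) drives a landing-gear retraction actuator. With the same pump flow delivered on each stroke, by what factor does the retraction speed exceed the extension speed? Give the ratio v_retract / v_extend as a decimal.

v_ret/v_ext ≈ 1.50

Cap-side area A_cap = π/4 × (12.6 cm)² = 124.7 cm^2
Rod-side annular area A_ann = π/4 × (12.6² − 7.28²) = 83.06 cm^2
For equal Q, v ∝ 1/A, so v_ret/v_ext = A_cap/A_ann.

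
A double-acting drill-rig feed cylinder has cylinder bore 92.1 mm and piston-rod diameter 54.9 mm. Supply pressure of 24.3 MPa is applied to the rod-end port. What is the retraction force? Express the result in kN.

F ≈ 104 kN

Rod-side annular area A_ann = π/4 × (92.1² − 54.9²) = 4295 mm^2
On retraction the pressure acts on the annular area (bore minus rod).
F = P × A_ann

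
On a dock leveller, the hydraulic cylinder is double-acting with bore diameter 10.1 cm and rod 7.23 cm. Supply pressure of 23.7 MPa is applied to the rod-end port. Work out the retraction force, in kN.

Rod-side annular area A_ann = π/4 × (10.1² − 7.23²) = 39.06 cm^2
On retraction the pressure acts on the annular area (bore minus rod).
F = P × A_ann

F ≈ 92.6 kN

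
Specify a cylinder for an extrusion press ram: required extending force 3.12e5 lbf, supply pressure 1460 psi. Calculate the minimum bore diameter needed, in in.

Extension force acts on the full piston face: F = P × (π/4)D².
D = √(4F / (πP)) = √(4 × 3.12e5 lbf / (π × 1460 psi))

D ≈ 16.5 in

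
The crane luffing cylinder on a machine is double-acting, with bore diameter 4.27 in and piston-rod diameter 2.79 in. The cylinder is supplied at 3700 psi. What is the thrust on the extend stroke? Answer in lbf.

Cap-side area A_cap = π/4 × (4.27 in)² = 14.32 in^2
F = P × A_cap = 3700 psi × A_cap

F ≈ 53000 lbf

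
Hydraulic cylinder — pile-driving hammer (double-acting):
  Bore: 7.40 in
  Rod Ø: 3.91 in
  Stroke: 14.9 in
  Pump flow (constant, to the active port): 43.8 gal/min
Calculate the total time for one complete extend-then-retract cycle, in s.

Cap-side area A_cap = π/4 × (7.40 in)² = 43.01 in^2
Rod-side annular area A_ann = π/4 × (7.40² − 3.91²) = 31.00 in^2
t_ext = A_cap·L/Q = 3.800 s
t_ret = A_ann·L/Q = 2.739 s
t_cycle = t_ext + t_ret

t ≈ 6.54 s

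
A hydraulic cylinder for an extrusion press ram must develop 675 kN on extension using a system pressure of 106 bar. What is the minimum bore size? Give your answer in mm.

D ≈ 285 mm

Extension force acts on the full piston face: F = P × (π/4)D².
D = √(4F / (πP)) = √(4 × 675 kN / (π × 106 bar))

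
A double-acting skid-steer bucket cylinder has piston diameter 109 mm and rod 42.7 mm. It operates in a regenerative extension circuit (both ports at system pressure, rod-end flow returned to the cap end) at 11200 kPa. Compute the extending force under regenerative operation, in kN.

With equal pressure on both faces, forces on the annular region cancel; the net push is pressure × rod cross-section.
Rod cross-section A_rod = π/4 × (42.7 mm)² = 1432 mm^2
F = P × A_rod

F ≈ 16.0 kN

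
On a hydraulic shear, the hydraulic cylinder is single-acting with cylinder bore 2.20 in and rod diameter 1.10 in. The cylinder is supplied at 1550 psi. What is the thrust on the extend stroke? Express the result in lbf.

Cap-side area A_cap = π/4 × (2.20 in)² = 3.801 in^2
F = P × A_cap = 1550 psi × A_cap

F ≈ 5890 lbf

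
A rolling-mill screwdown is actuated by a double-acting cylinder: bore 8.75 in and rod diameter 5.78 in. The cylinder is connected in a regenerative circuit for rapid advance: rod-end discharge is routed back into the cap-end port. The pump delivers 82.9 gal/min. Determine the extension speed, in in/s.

In regeneration the rod-end outflow joins the pump flow into the cap end, so the net volume the pump must supply per unit advance equals the rod cross-section area.
Rod cross-section A_rod = π/4 × (5.78 in)² = 26.24 in^2
v = Q_pump / A_rod

v ≈ 12.2 in/s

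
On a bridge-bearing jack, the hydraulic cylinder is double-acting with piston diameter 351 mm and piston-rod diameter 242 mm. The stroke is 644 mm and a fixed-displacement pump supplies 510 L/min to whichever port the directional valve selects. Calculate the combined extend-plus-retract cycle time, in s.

Cap-side area A_cap = π/4 × (351 mm)² = 96760 mm^2
Rod-side annular area A_ann = π/4 × (351² − 242²) = 50770 mm^2
t_ext = A_cap·L/Q = 7.331 s
t_ret = A_ann·L/Q = 3.846 s
t_cycle = t_ext + t_ret

t ≈ 11.2 s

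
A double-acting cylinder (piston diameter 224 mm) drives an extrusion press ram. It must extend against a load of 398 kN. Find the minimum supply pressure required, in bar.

P ≈ 101 bar

Cap-side area A_cap = π/4 × (224 mm)² = 39410 mm^2
P = F / A = 398 kN / A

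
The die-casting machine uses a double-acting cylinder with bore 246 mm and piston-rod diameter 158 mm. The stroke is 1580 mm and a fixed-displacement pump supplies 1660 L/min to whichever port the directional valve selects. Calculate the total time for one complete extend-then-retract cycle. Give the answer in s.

Cap-side area A_cap = π/4 × (246 mm)² = 47530 mm^2
Rod-side annular area A_ann = π/4 × (246² − 158²) = 27920 mm^2
t_ext = A_cap·L/Q = 2.714 s
t_ret = A_ann·L/Q = 1.595 s
t_cycle = t_ext + t_ret

t ≈ 4.31 s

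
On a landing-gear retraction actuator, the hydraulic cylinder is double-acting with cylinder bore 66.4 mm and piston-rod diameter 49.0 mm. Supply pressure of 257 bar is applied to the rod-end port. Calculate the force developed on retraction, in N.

F ≈ 40500 N

Rod-side annular area A_ann = π/4 × (66.4² − 49.0²) = 1577 mm^2
On retraction the pressure acts on the annular area (bore minus rod).
F = P × A_ann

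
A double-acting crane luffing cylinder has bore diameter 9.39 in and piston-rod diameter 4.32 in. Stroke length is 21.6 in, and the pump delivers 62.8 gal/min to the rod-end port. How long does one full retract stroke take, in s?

t ≈ 4.88 s

Rod-side annular area A_ann = π/4 × (9.39² − 4.32²) = 54.59 in^2
Swept volume V = A × L; t = V / Q = A·L / Q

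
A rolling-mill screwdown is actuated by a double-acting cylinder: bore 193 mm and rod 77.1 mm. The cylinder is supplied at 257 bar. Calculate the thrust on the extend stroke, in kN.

Cap-side area A_cap = π/4 × (193 mm)² = 29260 mm^2
F = P × A_cap = 257 bar × A_cap

F ≈ 752 kN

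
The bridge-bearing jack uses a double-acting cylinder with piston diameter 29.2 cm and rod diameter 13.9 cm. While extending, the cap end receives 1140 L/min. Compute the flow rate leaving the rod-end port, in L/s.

Q_out ≈ 14.7 L/s

Cap-side area A_cap = π/4 × (29.2 cm)² = 669.7 cm^2
Rod-side annular area A_ann = π/4 × (29.2² − 13.9²) = 517.9 cm^2
Piston speed v = Q_in/A_cap; rod-end outflow Q_out = v × A_ann = Q_in × A_ann/A_cap.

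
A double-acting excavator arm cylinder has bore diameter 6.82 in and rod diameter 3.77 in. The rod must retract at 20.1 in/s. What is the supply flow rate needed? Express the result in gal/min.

Q ≈ 132 gal/min

Rod-side annular area A_ann = π/4 × (6.82² − 3.77²) = 25.37 in^2
Q = A × v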